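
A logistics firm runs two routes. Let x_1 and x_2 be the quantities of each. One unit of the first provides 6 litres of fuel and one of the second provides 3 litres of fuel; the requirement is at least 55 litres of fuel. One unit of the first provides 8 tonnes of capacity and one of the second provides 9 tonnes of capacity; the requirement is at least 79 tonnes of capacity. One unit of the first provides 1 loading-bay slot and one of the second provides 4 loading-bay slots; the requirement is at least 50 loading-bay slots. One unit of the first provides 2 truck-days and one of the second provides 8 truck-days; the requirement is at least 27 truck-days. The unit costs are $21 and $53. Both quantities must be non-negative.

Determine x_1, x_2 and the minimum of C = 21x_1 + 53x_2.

x_1 = 10/3, x_2 = 35/3, minimum C = 2065/3

The feasible region is unbounded (it extends along (0, 1), (1, 0)), but C strictly increases along every unbounded feasible direction, so there is no improving ray and the minimum is attained at a vertex.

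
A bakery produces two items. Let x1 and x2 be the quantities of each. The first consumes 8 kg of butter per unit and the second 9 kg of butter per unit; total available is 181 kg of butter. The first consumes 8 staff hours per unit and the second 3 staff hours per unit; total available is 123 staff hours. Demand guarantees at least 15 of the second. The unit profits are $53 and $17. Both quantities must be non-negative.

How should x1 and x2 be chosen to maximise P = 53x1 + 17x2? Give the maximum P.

Extreme points and P = 53x1 + 17x2:
  (0, 181/9) → P = 3077/9
  (0, 15) → P = 255
  (23/4, 15) → P = 2239/4

The binding constraints are 8x1 + 9x2 = 181 and x2 = 15.
Solving simultaneously gives x1 = 23/4, x2 = 15.

x1 = 23/4, x2 = 15, maximum P = 2239/4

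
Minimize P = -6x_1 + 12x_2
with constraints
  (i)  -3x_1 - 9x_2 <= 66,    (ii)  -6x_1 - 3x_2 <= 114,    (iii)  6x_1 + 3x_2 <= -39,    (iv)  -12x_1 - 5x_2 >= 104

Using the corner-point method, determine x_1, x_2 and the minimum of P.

x_1 = -202/31, x_2 = -160/31, minimum P = -708/31

The feasible region is unbounded (it extends along (-1, 2)), but P strictly increases along every unbounded feasible direction, so there is no improving ray and the minimum is attained at a vertex.

At the optimal vertex, -3x_1 - 9x_2 = 66 and -12x_1 - 5x_2 = 104.
Solving simultaneously gives x_1 = -202/31, x_2 = -160/31.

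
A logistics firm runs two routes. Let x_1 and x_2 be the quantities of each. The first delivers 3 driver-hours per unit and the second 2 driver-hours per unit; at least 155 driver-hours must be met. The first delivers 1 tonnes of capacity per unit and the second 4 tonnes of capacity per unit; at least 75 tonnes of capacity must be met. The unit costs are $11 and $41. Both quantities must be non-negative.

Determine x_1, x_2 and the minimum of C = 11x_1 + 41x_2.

x_1 = 47, x_2 = 7, minimum C = 804

Corner points and C = 11x_1 + 41x_2:
  (0, 155/2) → C = 6355/2
  (75, 0) → C = 825
  (47, 7) → C = 804
The feasible region is unbounded (it extends along (0, 1), (1, 0)), but C strictly increases along every unbounded feasible direction, so there is no improving ray and the minimum is attained at a vertex.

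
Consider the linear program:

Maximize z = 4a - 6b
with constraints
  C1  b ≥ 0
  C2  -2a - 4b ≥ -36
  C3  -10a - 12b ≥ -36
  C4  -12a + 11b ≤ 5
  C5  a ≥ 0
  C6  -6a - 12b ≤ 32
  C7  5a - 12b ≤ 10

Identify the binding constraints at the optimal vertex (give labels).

C3 and C7

Extreme points and z = 4a - 6b:
  (0, 0) → z = 0
  (2, 0) → z = 8
  (168/127, 241/127) → z = -774/127
  (46/15, 4/9) → z = 48/5
  (0, 5/11) → z = -30/11

The maximum is at (46/15, 4/9). Substituting into each constraint, equality holds for C3 and C7; the remaining constraints have slack.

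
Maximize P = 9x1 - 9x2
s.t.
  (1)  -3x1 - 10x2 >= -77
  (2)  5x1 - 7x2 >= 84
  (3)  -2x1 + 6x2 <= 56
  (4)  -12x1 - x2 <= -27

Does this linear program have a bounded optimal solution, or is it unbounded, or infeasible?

unbounded

From the feasible point (1379/71, 133/71), moving in the direction (10, -3) keeps every constraint satisfied while P increases without bound.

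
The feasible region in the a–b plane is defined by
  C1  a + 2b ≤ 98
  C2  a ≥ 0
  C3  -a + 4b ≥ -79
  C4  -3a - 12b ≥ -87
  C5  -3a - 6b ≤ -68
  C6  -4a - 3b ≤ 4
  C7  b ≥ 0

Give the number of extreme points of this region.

Pairwise boundary intersections that survive every other constraint:
  (49/3, 19/6)
  (29, 0)
  (68/3, 0)

3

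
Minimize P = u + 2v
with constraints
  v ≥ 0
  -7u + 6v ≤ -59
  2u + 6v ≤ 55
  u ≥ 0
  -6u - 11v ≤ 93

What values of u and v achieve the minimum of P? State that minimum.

Corner points and P = u + 2v:
  (59/7, 0) → P = 59/7
  (55/2, 0) → P = 55/2
  (38/3, 89/18) → P = 203/9

The binding constraints are v = 0 and -7u + 6v = -59.
Solving simultaneously gives u = 59/7, v = 0.

u = 59/7, v = 0, minimum P = 59/7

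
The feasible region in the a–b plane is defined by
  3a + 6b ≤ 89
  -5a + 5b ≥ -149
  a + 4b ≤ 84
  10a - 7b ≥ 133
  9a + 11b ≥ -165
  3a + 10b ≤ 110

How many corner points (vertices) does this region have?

5

Pairwise boundary intersections that survive every other constraint:
  (1339/45, -2/45)
  (115/6, 21/4)
  (407/50, -1083/50)
  (308/173, -2847/173)
  (2100/121, 701/121)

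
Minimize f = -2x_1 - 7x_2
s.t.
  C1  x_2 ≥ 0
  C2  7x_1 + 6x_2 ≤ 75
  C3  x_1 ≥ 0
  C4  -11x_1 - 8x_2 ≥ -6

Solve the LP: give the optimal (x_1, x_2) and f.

x_1 = 0, x_2 = 3/4, minimum f = -21/4

The binding constraints are x_1 = 0 and -11x_1 - 8x_2 = -6.
Solving simultaneously gives x_1 = 0, x_2 = 3/4.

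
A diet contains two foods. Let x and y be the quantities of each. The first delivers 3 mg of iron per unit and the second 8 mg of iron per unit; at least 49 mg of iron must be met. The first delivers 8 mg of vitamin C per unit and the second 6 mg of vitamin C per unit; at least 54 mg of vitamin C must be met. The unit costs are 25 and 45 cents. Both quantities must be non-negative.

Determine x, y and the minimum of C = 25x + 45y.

The feasible region is unbounded (it extends along (0, 1), (1, 0)), but C strictly increases along every unbounded feasible direction, so there is no improving ray and the minimum is attained at a vertex.

x = 3, y = 5, minimum C = 300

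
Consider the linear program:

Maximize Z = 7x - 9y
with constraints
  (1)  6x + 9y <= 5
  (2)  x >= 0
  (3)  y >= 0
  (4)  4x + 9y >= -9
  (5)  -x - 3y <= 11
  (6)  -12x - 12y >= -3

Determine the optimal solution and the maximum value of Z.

x = 1/4, y = 0, maximum Z = 7/4

Feasible corners and Z = 7x - 9y:
  (0, 0) → Z = 0
  (0, 1/4) → Z = -9/4
  (1/4, 0) → Z = 7/4

The optimum lies where y = 0 and -12x - 12y = -3.
Solving simultaneously gives x = 1/4, y = 0.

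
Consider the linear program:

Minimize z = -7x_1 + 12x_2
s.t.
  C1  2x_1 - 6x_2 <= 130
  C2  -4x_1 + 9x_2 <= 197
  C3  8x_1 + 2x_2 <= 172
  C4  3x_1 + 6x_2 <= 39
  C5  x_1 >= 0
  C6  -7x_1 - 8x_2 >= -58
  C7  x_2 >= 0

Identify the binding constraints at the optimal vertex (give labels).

Corner points and z = -7x_1 + 12x_2:
  (0, 13/2) → z = 78
  (2, 11/2) → z = 52
  (0, 0) → z = 0
  (58/7, 0) → z = -58

The minimum is at (58/7, 0). Substituting into each constraint, equality holds for C6 and C7; the remaining constraints have slack.

C6 and C7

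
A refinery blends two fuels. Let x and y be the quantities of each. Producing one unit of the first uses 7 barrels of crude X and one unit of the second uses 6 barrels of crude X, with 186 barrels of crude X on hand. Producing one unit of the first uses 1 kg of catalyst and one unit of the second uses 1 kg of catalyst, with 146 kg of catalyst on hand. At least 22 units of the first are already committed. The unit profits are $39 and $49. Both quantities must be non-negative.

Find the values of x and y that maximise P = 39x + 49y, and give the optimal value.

x = 22, y = 16/3, maximum P = 3358/3

Feasible corners and P = 39x + 49y:
  (186/7, 0) → P = 7254/7
  (22, 0) → P = 858
  (22, 16/3) → P = 3358/3

The binding constraints are 7x + 6y = 186 and x = 22.
Solving simultaneously gives x = 22, y = 16/3.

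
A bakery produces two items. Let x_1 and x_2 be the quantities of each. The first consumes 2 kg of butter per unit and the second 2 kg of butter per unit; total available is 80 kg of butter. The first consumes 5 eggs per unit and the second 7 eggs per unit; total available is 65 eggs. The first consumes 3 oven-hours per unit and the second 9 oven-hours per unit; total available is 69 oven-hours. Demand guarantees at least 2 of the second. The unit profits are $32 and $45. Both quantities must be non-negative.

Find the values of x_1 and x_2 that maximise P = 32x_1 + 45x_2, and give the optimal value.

x_1 = 17/4, x_2 = 25/4, maximum P = 1669/4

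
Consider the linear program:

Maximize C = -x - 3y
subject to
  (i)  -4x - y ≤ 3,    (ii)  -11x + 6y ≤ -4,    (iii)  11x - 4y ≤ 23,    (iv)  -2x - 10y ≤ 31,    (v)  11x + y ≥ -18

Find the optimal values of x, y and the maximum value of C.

Corner points and C = -x - 3y:
  (-2/5, -7/5) → C = 23/5
  (1/38, -59/19) → C = 353/38
  (61/11, 19/2) → C = -749/22
  (53/59, -387/118) → C = 1055/118

The optimum lies where -4x - y = 3 and -2x - 10y = 31.
Solving simultaneously gives x = 1/38, y = -59/19.

x = 1/38, y = -59/19, maximum C = 353/38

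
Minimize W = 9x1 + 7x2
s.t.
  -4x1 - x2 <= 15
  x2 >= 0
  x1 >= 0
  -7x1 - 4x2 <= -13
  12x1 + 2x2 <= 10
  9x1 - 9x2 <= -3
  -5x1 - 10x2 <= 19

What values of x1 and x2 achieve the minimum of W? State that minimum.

x1 = 7/17, x2 = 43/17, minimum W = 364/17

Extreme points and W = 9x1 + 7x2:
  (0, 13/4) → W = 91/4
  (0, 5) → W = 35
  (7/17, 43/17) → W = 364/17

The optimum lies where -7x1 - 4x2 = -13 and 12x1 + 2x2 = 10.
Solving simultaneously gives x1 = 7/17, x2 = 43/17.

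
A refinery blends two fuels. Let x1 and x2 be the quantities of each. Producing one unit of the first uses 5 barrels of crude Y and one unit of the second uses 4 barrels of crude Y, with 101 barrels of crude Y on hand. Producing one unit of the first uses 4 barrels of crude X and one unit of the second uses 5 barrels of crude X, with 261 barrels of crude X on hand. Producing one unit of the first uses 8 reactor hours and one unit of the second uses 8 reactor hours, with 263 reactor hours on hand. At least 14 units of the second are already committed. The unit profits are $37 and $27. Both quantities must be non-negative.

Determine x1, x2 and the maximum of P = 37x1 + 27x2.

Vertices and P = 37x1 + 27x2:
  (0, 101/4) → P = 2727/4
  (0, 14) → P = 378
  (9, 14) → P = 711

x1 = 9, x2 = 14, maximum P = 711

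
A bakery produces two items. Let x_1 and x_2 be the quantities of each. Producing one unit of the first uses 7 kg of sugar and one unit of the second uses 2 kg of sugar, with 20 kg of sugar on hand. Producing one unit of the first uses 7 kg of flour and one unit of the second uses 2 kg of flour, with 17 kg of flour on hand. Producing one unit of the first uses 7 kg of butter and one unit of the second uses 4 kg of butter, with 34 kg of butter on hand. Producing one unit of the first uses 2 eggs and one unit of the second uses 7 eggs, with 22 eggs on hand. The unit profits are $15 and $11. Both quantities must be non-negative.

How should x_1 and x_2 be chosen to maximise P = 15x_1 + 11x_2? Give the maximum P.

Corner points and P = 15x_1 + 11x_2:
  (0, 0) → P = 0
  (0, 22/7) → P = 242/7
  (17/7, 0) → P = 255/7
  (5/3, 8/3) → P = 163/3

At the optimal vertex, 7x_1 + 2x_2 = 17 and 2x_1 + 7x_2 = 22.
Solving simultaneously gives x_1 = 5/3, x_2 = 8/3.

x_1 = 5/3, x_2 = 8/3, maximum P = 163/3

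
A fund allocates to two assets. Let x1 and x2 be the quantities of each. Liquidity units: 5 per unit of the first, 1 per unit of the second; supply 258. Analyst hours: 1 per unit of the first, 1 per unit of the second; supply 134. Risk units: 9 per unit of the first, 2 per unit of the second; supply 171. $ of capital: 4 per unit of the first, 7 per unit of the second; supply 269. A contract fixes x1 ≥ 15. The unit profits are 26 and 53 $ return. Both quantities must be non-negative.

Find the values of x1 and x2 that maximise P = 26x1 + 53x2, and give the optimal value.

x1 = 15, x2 = 18, maximum P = 1344

At the optimal vertex, 9x1 + 2x2 = 171 and x1 = 15.
Solving simultaneously gives x1 = 15, x2 = 18.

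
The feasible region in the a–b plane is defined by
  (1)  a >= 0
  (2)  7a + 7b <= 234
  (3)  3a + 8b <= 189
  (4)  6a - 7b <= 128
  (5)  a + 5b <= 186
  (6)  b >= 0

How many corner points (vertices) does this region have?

Intersecting each pair of boundary lines and keeping only the points that satisfy every inequality leaves:
  (0, 189/8)
  (0, 0)
  (549/35, 621/35)
  (362/13, 508/91)
  (64/3, 0)

5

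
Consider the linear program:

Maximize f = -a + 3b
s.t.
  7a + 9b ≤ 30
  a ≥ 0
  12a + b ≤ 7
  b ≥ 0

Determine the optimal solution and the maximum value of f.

The binding constraints are 7a + 9b = 30 and a = 0.
Solving simultaneously gives a = 0, b = 10/3.

a = 0, b = 10/3, maximum f = 10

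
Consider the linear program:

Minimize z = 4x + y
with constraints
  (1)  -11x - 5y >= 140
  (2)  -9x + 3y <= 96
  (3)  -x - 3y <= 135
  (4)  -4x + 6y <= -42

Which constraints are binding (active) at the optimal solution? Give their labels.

(2) and (3)

Extreme points and z = 4x + y:
  (255/28, -1345/28) → z = -325/28
  (-315/43, -511/43) → z = -1771/43
  (-231/10, -373/10) → z = -1297/10
  (-117/7, -127/7) → z = -85

The minimum is at (-231/10, -373/10). Substituting into each constraint, equality holds for (2) and (3); the remaining constraints have slack.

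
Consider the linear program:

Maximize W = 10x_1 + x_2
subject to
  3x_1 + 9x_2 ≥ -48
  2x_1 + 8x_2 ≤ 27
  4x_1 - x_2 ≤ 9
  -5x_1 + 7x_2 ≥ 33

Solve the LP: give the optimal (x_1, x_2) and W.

x_1 = -25/18, x_2 = 67/18, maximum W = -61/6

Vertices and W = 10x_1 + x_2:
  (-209/2, 59/2) → W = -2031/2
  (-211/22, -47/22) → W = -2157/22
  (-25/18, 67/18) → W = -61/6

At the optimal vertex, 2x_1 + 8x_2 = 27 and -5x_1 + 7x_2 = 33.
Solving simultaneously gives x_1 = -25/18, x_2 = 67/18.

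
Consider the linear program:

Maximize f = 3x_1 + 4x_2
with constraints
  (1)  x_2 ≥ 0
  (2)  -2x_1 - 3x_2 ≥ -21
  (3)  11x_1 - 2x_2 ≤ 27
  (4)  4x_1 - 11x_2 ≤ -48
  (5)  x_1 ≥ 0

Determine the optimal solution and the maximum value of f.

x_1 = 87/34, x_2 = 90/17, maximum f = 981/34

Vertices and f = 3x_1 + 4x_2:
  (87/34, 90/17) → f = 981/34
  (0, 7) → f = 28
  (0, 48/11) → f = 192/11

At the optimal vertex, -2x_1 - 3x_2 = -21 and 4x_1 - 11x_2 = -48.
Solving simultaneously gives x_1 = 87/34, x_2 = 90/17.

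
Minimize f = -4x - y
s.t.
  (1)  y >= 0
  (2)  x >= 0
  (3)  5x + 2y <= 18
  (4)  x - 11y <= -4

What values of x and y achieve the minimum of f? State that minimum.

Feasible corners and f = -4x - y:
  (0, 9) → f = -9
  (0, 4/11) → f = -4/11
  (10/3, 2/3) → f = -14

x = 10/3, y = 2/3, minimum f = -14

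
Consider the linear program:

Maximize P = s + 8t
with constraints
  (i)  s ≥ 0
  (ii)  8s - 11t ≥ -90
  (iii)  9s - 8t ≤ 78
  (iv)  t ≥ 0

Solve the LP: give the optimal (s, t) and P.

Extreme points and P = s + 8t:
  (0, 90/11) → P = 720/11
  (0, 0) → P = 0
  (1578/35, 1434/35) → P = 2610/7
  (26/3, 0) → P = 26/3

At the optimal vertex, 8s - 11t = -90 and 9s - 8t = 78.
Solving simultaneously gives s = 1578/35, t = 1434/35.

s = 1578/35, t = 1434/35, maximum P = 2610/7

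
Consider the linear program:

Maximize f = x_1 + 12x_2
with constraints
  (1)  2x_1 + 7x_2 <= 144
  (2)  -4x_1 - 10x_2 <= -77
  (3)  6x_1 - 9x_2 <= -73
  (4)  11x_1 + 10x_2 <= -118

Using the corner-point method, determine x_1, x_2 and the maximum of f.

x_1 = -901/8, x_2 = 211/4, maximum f = 4163/8

Vertices and f = x_1 + 12x_2:
  (-901/8, 211/4) → f = 4163/8
  (-2266/57, 1820/57) → f = 19574/57
  (-195/7, 1319/70) → f = 6939/35

At the optimal vertex, 2x_1 + 7x_2 = 144 and -4x_1 - 10x_2 = -77.
Solving simultaneously gives x_1 = -901/8, x_2 = 211/4.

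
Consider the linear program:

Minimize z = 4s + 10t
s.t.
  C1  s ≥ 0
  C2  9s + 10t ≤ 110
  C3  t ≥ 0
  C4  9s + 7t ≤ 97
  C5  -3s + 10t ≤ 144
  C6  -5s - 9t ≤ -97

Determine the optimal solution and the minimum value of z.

s = 20/31, t = 323/31, minimum z = 3310/31

Corner points and z = 4s + 10t:
  (0, 11) → z = 110
  (0, 97/9) → z = 970/9
  (20/31, 323/31) → z = 3310/31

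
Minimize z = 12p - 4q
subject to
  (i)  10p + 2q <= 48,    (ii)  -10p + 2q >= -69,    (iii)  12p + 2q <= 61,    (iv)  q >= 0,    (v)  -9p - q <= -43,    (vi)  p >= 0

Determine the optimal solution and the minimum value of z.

Extreme points and z = 12p - 4q:
  (24/5, 0) → z = 288/5
  (19/4, 1/4) → z = 56
  (43/9, 0) → z = 172/3

At the optimal vertex, 10p + 2q = 48 and -9p - q = -43.
Solving simultaneously gives p = 19/4, q = 1/4.

p = 19/4, q = 1/4, minimum z = 56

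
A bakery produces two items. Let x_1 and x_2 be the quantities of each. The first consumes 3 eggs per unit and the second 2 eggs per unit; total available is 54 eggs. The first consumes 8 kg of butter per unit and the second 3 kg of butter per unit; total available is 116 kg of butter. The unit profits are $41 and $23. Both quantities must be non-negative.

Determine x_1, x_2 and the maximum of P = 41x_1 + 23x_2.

x_1 = 10, x_2 = 12, maximum P = 686

Vertices and P = 41x_1 + 23x_2:
  (0, 0) → P = 0
  (0, 27) → P = 621
  (29/2, 0) → P = 1189/2
  (10, 12) → P = 686

The binding constraints are 3x_1 + 2x_2 = 54 and 8x_1 + 3x_2 = 116.
Solving simultaneously gives x_1 = 10, x_2 = 12.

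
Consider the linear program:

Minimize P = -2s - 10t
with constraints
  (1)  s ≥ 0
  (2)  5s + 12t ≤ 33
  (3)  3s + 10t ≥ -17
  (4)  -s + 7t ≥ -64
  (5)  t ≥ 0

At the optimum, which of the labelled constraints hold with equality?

(1) and (2)

Vertices and P = -2s - 10t:
  (0, 11/4) → P = -55/2
  (0, 0) → P = 0
  (33/5, 0) → P = -66/5

The minimum is at (0, 11/4). Substituting into each constraint, equality holds for (1) and (2); the remaining constraints have slack.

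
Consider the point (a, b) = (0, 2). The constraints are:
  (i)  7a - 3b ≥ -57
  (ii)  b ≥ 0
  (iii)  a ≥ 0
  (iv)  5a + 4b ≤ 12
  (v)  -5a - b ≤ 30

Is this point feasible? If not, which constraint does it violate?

feasible

(i): -6 ≥ -57 ✓
(ii): 2 ≥ 0 ✓
(iii): 0 ≥ 0 ✓
(iv): 8 ≤ 12 ✓
(v): -2 ≤ 30 ✓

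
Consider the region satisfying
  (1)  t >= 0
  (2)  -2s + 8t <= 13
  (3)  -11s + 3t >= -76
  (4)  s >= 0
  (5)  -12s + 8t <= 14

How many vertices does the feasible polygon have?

4

The feasible vertices (each the meet of two boundaries and inside every other half-plane) are:
  (76/11, 0)
  (0, 0)
  (647/82, 295/82)
  (0, 13/8)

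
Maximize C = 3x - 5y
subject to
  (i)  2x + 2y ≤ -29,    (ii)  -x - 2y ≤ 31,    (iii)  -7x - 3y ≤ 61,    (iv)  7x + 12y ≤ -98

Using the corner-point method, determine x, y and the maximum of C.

Vertices and C = 3x - 5y:
  (2, -33/2) → C = 177/2
  (-35/8, -81/8) → C = 75/2
  (-29/11, -156/11) → C = 63

At the optimal vertex, 2x + 2y = -29 and -x - 2y = 31.
Solving simultaneously gives x = 2, y = -33/2.

x = 2, y = -33/2, maximum C = 177/2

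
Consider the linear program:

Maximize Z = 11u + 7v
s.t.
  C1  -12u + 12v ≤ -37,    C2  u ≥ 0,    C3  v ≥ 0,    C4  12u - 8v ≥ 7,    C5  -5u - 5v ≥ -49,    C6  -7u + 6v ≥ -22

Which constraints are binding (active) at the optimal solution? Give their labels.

Feasible corners and Z = 11u + 7v:
  (37/12, 0) → Z = 407/12
  (7/2, 5/12) → Z = 497/12
  (22/7, 0) → Z = 242/7

The maximum is at (7/2, 5/12). Substituting into each constraint, equality holds for C1 and C6; the remaining constraints have slack.

C1 and C6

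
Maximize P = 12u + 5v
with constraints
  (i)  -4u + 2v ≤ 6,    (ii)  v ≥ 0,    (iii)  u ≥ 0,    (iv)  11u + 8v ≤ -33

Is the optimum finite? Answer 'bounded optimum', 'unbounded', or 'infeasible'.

The boundaries -4u + 2v = 6 and u = 0 meet at (0, 3), but that point violates 11u + 8v ≤ -33. Every candidate vertex is excluded by some other constraint, so the feasible region is empty.

infeasible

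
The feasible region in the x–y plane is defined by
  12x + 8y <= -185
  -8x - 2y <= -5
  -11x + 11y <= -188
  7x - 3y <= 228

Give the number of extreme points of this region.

3

Of the 6 pairwise boundary intersections, those satisfying every inequality are:
  (41/4, -77/2)
  (1269/92, -4031/92)
  (471/38, -1789/38)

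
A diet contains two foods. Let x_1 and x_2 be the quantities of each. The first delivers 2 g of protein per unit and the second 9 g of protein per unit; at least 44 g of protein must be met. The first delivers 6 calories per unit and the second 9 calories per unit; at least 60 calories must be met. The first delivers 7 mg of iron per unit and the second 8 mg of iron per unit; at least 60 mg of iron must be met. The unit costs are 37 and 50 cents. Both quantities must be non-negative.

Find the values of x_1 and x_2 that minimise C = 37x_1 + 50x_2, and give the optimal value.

x_1 = 4, x_2 = 4, minimum C = 348

Vertices and C = 37x_1 + 50x_2:
  (0, 15/2) → C = 375
  (22, 0) → C = 814
  (4, 4) → C = 348
The feasible region is unbounded (it extends along (0, 1), (1, 0)), but C strictly increases along every unbounded feasible direction, so there is no improving ray and the minimum is attained at a vertex.

The optimum lies where 2x_1 + 9x_2 = 44 and 6x_1 + 9x_2 = 60.
Solving simultaneously gives x_1 = 4, x_2 = 4.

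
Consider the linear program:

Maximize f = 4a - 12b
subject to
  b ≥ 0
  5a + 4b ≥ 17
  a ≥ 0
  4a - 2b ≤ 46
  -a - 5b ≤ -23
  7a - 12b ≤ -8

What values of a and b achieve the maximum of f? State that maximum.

Feasible corners and f = 4a - 12b:
  (0, 23/5) → f = -276/5
  (284/17, 177/17) → f = -988/17
  (236/47, 169/47) → f = -1084/47
The feasible region is unbounded (it extends along (0, 1), (1, 2)), but f strictly decreases along every unbounded feasible direction, so there is no improving ray and the maximum is attained at a vertex.

a = 236/47, b = 169/47, maximum f = -1084/47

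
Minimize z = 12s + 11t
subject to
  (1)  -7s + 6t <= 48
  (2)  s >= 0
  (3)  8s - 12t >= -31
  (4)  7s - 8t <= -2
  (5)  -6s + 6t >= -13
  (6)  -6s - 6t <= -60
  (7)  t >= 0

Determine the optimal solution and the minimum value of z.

Feasible corners and z = 12s + 11t:
  (56/5, 201/20) → z = 4899/20
  (89/20, 111/20) → z = 2289/20
  (26/5, 24/5) → z = 576/5

s = 89/20, t = 111/20, minimum z = 2289/20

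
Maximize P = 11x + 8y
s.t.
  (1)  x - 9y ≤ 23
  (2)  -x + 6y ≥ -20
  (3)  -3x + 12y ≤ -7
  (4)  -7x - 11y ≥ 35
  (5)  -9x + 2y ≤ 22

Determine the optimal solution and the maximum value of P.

Corner points and P = 11x + 8y:
  (-31/37, -98/37) → P = -1125/37
  (-244/79, -229/79) → P = -4516/79
  (-312/113, -161/113) → P = -4720/113

At the optimal vertex, x - 9y = 23 and -7x - 11y = 35.
Solving simultaneously gives x = -31/37, y = -98/37.

x = -31/37, y = -98/37, maximum P = -1125/37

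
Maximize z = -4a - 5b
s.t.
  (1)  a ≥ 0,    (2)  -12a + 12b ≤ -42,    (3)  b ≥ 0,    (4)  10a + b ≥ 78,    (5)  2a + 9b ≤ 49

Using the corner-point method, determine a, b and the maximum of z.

Vertices and z = -4a - 5b:
  (39/5, 0) → z = -156/5
  (49/2, 0) → z = -98
  (653/88, 167/44) → z = -2141/44

a = 39/5, b = 0, maximum z = -156/5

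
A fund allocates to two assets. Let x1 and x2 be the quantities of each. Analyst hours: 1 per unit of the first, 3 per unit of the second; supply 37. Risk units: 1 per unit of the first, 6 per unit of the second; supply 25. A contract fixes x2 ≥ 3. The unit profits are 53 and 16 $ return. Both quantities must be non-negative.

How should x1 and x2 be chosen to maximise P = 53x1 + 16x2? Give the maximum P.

x1 = 7, x2 = 3, maximum P = 419

At the optimal vertex, x1 + 6x2 = 25 and x2 = 3.
Solving simultaneously gives x1 = 7, x2 = 3.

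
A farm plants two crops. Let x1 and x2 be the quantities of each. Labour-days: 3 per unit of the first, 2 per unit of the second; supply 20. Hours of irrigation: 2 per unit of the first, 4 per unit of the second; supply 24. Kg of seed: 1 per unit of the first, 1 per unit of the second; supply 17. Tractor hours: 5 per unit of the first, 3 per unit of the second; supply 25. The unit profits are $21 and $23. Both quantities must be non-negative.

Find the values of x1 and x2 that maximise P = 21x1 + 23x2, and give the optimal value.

x1 = 2, x2 = 5, maximum P = 157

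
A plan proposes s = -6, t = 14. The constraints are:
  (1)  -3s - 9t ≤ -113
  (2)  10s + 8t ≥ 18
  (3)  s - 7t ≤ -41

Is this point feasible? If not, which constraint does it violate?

Constraint (1): -3s - 9t = -108, which is not ≤ -113. All other constraints are satisfied.

not feasible — violates (1)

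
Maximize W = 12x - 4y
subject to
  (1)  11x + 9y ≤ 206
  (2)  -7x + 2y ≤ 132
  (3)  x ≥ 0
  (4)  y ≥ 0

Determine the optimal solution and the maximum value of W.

x = 206/11, y = 0, maximum W = 2472/11

Feasible corners and W = 12x - 4y:
  (0, 206/9) → W = -824/9
  (206/11, 0) → W = 2472/11
  (0, 0) → W = 0

The binding constraints are 11x + 9y = 206 and y = 0.
Solving simultaneously gives x = 206/11, y = 0.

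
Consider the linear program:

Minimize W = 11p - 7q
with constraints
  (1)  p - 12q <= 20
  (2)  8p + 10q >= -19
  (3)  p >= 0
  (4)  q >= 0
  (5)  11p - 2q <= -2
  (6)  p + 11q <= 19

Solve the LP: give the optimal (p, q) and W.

p = 0, q = 19/11, minimum W = -133/11

Corner points and W = 11p - 7q:
  (0, 1) → W = -7
  (0, 19/11) → W = -133/11
  (16/123, 211/123) → W = -1301/123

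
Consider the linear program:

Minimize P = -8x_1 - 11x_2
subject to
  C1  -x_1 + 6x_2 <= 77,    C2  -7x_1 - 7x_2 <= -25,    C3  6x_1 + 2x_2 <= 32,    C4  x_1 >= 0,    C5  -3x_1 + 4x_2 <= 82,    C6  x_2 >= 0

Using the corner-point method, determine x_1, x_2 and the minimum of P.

Feasible corners and P = -8x_1 - 11x_2:
  (1, 13) → P = -151
  (0, 77/6) → P = -847/6
  (0, 25/7) → P = -275/7
  (25/7, 0) → P = -200/7
  (16/3, 0) → P = -128/3

x_1 = 1, x_2 = 13, minimum P = -151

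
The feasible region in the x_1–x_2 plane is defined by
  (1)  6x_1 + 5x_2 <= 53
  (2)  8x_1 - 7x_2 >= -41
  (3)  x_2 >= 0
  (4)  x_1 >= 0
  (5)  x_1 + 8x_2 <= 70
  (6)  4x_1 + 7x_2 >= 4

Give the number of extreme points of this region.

Of the 15 pairwise boundary intersections, those satisfying every inequality are:
  (83/41, 335/41)
  (53/6, 0)
  (0, 41/7)
  (1, 0)
  (0, 4/7)

5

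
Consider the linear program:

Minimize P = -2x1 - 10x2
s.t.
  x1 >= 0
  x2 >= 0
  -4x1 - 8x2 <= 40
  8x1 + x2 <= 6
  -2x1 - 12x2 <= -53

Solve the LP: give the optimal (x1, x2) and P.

Corner points and P = -2x1 - 10x2:
  (0, 6) → P = -60
  (0, 53/12) → P = -265/6
  (19/94, 206/47) → P = -2079/47

x1 = 0, x2 = 6, minimum P = -60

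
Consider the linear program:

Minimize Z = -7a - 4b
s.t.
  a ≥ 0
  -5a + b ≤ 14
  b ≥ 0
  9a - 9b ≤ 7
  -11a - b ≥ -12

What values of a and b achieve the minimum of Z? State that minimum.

a = 0, b = 12, minimum Z = -48

The optimum lies where a = 0 and -11a - b = -12.
Solving simultaneously gives a = 0, b = 12.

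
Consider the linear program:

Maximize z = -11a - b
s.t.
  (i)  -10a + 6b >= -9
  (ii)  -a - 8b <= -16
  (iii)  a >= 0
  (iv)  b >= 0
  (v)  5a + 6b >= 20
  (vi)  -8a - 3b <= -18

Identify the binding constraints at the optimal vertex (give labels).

Feasible corners and z = -11a - b:
  (84/43, 151/86) → z = -1999/86
  (32/17, 30/17) → z = -382/17
  (0, 6) → z = -6
  (16/11, 70/33) → z = -598/33
The feasible region is unbounded (it extends along (0, 1), (3, 5)), but z strictly decreases along every unbounded feasible direction, so there is no improving ray and the maximum is attained at a vertex.

The maximum is at (0, 6). Substituting into each constraint, equality holds for (iii) and (vi); the remaining constraints have slack.

(iii) and (vi)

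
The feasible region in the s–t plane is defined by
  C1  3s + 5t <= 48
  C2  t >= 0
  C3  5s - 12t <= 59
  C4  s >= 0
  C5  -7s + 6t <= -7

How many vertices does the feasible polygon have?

4

Of the 10 pairwise boundary intersections, those satisfying every inequality are:
  (871/61, 63/61)
  (323/53, 315/53)
  (59/5, 0)
  (1, 0)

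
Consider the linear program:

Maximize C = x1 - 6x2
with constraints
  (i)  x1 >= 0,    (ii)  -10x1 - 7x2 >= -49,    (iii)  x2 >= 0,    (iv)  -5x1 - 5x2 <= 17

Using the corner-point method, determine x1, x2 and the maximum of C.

The optimum lies where -10x1 - 7x2 = -49 and x2 = 0.
Solving simultaneously gives x1 = 49/10, x2 = 0.

x1 = 49/10, x2 = 0, maximum C = 49/10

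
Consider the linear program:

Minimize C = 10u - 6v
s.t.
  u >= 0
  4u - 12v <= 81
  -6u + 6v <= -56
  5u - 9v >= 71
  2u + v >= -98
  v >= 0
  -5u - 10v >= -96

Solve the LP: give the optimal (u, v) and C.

Extreme points and C = 10u - 6v:
  (71/5, 0) → C = 142
  (1574/95, 25/19) → C = 2998/19
  (96/5, 0) → C = 192

At the optimal vertex, 5u - 9v = 71 and v = 0.
Solving simultaneously gives u = 71/5, v = 0.

u = 71/5, v = 0, minimum C = 142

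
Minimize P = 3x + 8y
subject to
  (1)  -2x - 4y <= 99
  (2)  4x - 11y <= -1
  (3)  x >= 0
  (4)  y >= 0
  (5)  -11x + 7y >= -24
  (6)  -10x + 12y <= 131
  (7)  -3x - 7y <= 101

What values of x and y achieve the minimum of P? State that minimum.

x = 0, y = 1/11, minimum P = 8/11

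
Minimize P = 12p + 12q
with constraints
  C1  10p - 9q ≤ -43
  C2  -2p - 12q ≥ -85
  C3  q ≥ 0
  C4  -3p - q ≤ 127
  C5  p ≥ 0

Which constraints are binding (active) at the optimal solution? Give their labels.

C1 and C5

Corner points and P = 12p + 12q:
  (83/46, 156/23) → P = 2370/23
  (0, 43/9) → P = 172/3
  (0, 85/12) → P = 85

The minimum is at (0, 43/9). Substituting into each constraint, equality holds for C1 and C5; the remaining constraints have slack.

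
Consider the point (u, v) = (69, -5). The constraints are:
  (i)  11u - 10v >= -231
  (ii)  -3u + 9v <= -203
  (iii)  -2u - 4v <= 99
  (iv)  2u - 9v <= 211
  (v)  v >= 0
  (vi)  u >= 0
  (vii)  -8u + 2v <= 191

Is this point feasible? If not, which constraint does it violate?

Constraint (v): v = -5, which is not ≥ 0. All other constraints are satisfied.

not feasible — violates (v)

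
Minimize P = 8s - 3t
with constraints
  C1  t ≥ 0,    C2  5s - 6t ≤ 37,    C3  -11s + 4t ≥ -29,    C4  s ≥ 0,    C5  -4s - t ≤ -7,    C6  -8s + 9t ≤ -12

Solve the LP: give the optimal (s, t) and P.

Vertices and P = 8s - 3t:
  (29/11, 0) → P = 232/11
  (7/4, 0) → P = 14
  (213/67, 100/67) → P = 1404/67
  (75/44, 2/11) → P = 144/11

The optimum lies where -4s - t = -7 and -8s + 9t = -12.
Solving simultaneously gives s = 75/44, t = 2/11.

s = 75/44, t = 2/11, minimum P = 144/11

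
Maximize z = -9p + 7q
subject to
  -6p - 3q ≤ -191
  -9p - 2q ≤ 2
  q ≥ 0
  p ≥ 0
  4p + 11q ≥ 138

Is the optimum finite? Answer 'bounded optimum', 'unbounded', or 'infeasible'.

From the feasible point (0, 191/3), moving in the direction (0, 1) keeps every constraint satisfied while z increases without bound.

unbounded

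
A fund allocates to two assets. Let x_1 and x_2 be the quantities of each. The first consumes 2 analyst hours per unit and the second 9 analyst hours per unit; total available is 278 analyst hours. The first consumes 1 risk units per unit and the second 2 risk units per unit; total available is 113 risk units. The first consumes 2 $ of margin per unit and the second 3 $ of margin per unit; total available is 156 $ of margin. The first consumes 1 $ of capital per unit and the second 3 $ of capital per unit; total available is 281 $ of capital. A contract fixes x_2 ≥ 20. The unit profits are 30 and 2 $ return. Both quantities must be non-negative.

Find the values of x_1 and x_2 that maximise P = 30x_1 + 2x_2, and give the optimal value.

x_1 = 48, x_2 = 20, maximum P = 1480

Vertices and P = 30x_1 + 2x_2:
  (0, 278/9) → P = 556/9
  (0, 20) → P = 40
  (95/2, 61/3) → P = 4397/3
  (48, 20) → P = 1480

The optimum lies where 2x_1 + 3x_2 = 156 and x_2 = 20.
Solving simultaneously gives x_1 = 48, x_2 = 20.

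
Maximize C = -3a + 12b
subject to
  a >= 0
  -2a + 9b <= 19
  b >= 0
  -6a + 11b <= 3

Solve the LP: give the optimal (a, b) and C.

Extreme points and C = -3a + 12b:
  (0, 0) → C = 0
  (0, 3/11) → C = 36/11
  (91/16, 27/8) → C = 375/16
The feasible region is unbounded (it extends along (9, 2), (1, 0)), but C strictly decreases along every unbounded feasible direction, so there is no improving ray and the maximum is attained at a vertex.

The optimum lies where -2a + 9b = 19 and -6a + 11b = 3.
Solving simultaneously gives a = 91/16, b = 27/8.

a = 91/16, b = 27/8, maximum C = 375/16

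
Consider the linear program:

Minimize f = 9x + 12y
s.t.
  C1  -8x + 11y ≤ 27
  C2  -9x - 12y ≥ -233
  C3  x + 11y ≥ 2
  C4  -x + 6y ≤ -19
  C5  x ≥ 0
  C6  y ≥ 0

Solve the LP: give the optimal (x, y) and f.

Extreme points and f = 9x + 12y:
  (271/11, 31/33) → f = 233
  (233/9, 0) → f = 233
  (19, 0) → f = 171

The binding constraints are -x + 6y = -19 and y = 0.
Solving simultaneously gives x = 19, y = 0.

x = 19, y = 0, minimum f = 171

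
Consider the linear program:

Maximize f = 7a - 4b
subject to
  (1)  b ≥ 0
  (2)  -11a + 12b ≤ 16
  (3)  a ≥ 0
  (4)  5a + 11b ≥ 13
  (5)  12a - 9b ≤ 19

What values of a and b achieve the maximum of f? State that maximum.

Feasible corners and f = 7a - 4b:
  (0, 4/3) → f = -16/3
  (124/15, 401/45) → f = 200/9
  (0, 13/11) → f = -52/11
  (326/177, 61/177) → f = 2038/177

The optimum lies where -11a + 12b = 16 and 12a - 9b = 19.
Solving simultaneously gives a = 124/15, b = 401/45.

a = 124/15, b = 401/45, maximum f = 200/9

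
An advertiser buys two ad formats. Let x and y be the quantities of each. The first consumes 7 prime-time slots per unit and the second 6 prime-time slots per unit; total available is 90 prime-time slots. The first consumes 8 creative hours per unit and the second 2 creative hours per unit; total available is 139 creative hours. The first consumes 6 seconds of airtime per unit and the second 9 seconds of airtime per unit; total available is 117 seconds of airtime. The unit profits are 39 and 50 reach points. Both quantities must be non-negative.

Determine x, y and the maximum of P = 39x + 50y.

x = 4, y = 31/3, maximum P = 2018/3

Feasible corners and P = 39x + 50y:
  (0, 0) → P = 0
  (0, 13) → P = 650
  (90/7, 0) → P = 3510/7
  (4, 31/3) → P = 2018/3

At the optimal vertex, 7x + 6y = 90 and 6x + 9y = 117.
Solving simultaneously gives x = 4, y = 31/3.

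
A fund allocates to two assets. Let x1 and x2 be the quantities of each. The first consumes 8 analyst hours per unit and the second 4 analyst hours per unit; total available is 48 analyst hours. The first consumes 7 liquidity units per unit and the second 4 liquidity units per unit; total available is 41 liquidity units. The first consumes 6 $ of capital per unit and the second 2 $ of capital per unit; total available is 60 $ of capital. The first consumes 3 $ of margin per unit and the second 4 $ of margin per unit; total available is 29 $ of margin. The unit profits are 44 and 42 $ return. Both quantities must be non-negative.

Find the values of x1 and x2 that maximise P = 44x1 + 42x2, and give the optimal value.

x1 = 3, x2 = 5, maximum P = 342

Extreme points and P = 44x1 + 42x2:
  (0, 0) → P = 0
  (0, 29/4) → P = 609/2
  (41/7, 0) → P = 1804/7
  (3, 5) → P = 342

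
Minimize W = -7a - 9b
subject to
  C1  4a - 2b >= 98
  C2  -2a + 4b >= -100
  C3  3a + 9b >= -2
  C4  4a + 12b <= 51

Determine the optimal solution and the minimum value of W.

Extreme points and W = -7a - 9b:
  (439/21, -151/21) → W = -1714/21
  (639/28, -47/14) → W = -3627/28
  (446/15, -152/15) → W = -1754/15
  (351/10, -149/20) → W = -3573/20

The optimum lies where -2a + 4b = -100 and 4a + 12b = 51.
Solving simultaneously gives a = 351/10, b = -149/20.

a = 351/10, b = -149/20, minimum W = -3573/20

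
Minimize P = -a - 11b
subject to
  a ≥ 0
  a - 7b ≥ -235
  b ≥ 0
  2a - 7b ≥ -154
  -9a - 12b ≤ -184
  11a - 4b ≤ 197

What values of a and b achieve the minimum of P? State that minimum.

Corner points and P = -a - 11b:
  (0, 22) → P = -242
  (0, 46/3) → P = -506/3
  (665/23, 696/23) → P = -8321/23
  (775/42, 251/168) → P = -5861/168

The optimum lies where 2a - 7b = -154 and 11a - 4b = 197.
Solving simultaneously gives a = 665/23, b = 696/23.

a = 665/23, b = 696/23, minimum P = -8321/23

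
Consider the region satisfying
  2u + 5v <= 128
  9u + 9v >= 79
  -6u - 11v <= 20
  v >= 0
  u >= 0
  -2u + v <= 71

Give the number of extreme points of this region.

Of the 15 pairwise boundary intersections, those satisfying every inequality are:
  (64, 0)
  (0, 128/5)
  (79/9, 0)
  (0, 79/9)

4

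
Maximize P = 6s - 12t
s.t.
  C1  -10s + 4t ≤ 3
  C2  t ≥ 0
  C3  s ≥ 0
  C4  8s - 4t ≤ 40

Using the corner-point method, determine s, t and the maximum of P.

Corner points and P = 6s - 12t:
  (0, 3/4) → P = -9
  (0, 0) → P = 0
  (5, 0) → P = 30
The feasible region is unbounded (it extends along (2, 5), (1, 2)), but P strictly decreases along every unbounded feasible direction, so there is no improving ray and the maximum is attained at a vertex.

At the optimal vertex, t = 0 and 8s - 4t = 40.
Solving simultaneously gives s = 5, t = 0.

s = 5, t = 0, maximum P = 30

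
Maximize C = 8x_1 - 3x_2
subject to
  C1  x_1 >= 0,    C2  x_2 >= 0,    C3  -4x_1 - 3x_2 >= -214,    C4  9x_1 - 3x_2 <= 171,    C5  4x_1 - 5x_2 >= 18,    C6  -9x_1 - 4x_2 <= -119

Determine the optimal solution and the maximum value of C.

x_1 = 19, x_2 = 0, maximum C = 152

Feasible corners and C = 8x_1 - 3x_2:
  (19, 0) → C = 152
  (119/9, 0) → C = 952/9
  (267/11, 174/11) → C = 1614/11
  (667/61, 314/61) → C = 4394/61

The binding constraints are x_2 = 0 and 9x_1 - 3x_2 = 171.
Solving simultaneously gives x_1 = 19, x_2 = 0.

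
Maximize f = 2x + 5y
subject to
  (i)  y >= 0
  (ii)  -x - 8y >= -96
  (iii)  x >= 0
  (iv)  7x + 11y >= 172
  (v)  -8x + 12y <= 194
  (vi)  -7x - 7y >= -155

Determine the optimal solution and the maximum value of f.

x = 568/49, y = 517/49, maximum f = 3721/49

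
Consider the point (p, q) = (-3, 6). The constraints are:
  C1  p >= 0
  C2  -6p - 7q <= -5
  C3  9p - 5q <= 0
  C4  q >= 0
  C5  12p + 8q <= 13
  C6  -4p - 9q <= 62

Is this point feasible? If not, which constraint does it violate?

not feasible — violates C1

Constraint C1: p = -3, which is not ≥ 0. All other constraints are satisfied.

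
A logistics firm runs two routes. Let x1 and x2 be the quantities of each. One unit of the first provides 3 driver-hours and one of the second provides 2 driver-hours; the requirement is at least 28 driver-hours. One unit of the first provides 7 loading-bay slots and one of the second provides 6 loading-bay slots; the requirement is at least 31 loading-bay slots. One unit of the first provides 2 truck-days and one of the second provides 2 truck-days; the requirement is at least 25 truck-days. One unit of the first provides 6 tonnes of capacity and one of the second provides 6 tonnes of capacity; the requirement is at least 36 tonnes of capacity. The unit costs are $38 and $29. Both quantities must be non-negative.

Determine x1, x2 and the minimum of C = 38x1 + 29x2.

Feasible corners and C = 38x1 + 29x2:
  (0, 14) → C = 406
  (25/2, 0) → C = 475
  (3, 19/2) → C = 779/2
The feasible region is unbounded (it extends along (0, 1), (1, 0)), but C strictly increases along every unbounded feasible direction, so there is no improving ray and the minimum is attained at a vertex.

The binding constraints are 3x1 + 2x2 = 28 and 2x1 + 2x2 = 25.
Solving simultaneously gives x1 = 3, x2 = 19/2.

x1 = 3, x2 = 19/2, minimum C = 779/2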